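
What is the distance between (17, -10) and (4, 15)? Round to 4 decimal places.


d = sqrt((4-17)^2 + (15--10)^2) = 28.178

28.178


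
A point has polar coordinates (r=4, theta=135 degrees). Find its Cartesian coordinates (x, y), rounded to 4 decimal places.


x = 4 * cos(135) = -2.8284
y = 4 * sin(135) = 2.8284

(-2.8284, 2.8284)


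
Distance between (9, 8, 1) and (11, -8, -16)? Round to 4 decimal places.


d = sqrt((11-9)^2 + (-8-8)^2 + (-16-1)^2) = 23.4307

23.4307


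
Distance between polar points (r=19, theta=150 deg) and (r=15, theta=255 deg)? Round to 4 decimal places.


d = sqrt(r1^2 + r2^2 - 2*r1*r2*cos(t2-t1))
d = sqrt(19^2 + 15^2 - 2*19*15*cos(255-150)) = 27.0837

27.0837


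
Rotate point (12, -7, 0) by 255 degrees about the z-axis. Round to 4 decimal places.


x' = 12*cos(255) - -7*sin(255) = -9.8673
y' = 12*sin(255) + -7*cos(255) = -9.7794
z' = 0

(-9.8673, -9.7794, 0)


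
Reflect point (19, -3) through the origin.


Reflection through origin: (x, y) -> (-x, -y)
(19, -3) -> (-19, 3)

(-19, 3)


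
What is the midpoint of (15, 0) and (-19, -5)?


Midpoint = ((15+-19)/2, (0+-5)/2) = (-2, -2.5)

(-2, -2.5)


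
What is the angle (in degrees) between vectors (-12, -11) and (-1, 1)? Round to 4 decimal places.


dot = -12*-1 + -11*1 = 1
|u| = 16.2788, |v| = 1.4142
cos(angle) = 0.0434
angle = 87.5104 degrees

87.5104 degrees


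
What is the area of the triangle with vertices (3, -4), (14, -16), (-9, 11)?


Area = |x1(y2-y3) + x2(y3-y1) + x3(y1-y2)| / 2
= |3*(-16-11) + 14*(11--4) + -9*(-4--16)| / 2
= 10.5

10.5


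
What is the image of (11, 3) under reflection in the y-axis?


Reflection across y-axis: (x, y) -> (-x, y)
(11, 3) -> (-11, 3)

(-11, 3)


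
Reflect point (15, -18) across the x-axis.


Reflection across x-axis: (x, y) -> (x, -y)
(15, -18) -> (15, 18)

(15, 18)


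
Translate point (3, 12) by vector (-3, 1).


Translation: (x+dx, y+dy) = (3+-3, 12+1) = (0, 13)

(0, 13)


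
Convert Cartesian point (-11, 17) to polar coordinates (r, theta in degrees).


r = sqrt((-11)^2 + 17^2) = 20.2485
theta = atan2(17, -11) = 122.9052 degrees

r = 20.2485, theta = 122.9052 degrees


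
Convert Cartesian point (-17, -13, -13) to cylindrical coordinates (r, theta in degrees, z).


r = sqrt((-17)^2 + (-13)^2) = 21.4009
theta = atan2(-13, -17) = 217.4054 deg
z = -13

r = 21.4009, theta = 217.4054 deg, z = -13


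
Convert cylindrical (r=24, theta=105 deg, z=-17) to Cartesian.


x = 24 * cos(105) = -6.2117
y = 24 * sin(105) = 23.1822
z = -17

(-6.2117, 23.1822, -17)


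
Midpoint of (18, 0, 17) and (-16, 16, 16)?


Midpoint = ((18+-16)/2, (0+16)/2, (17+16)/2) = (1, 8, 16.5)

(1, 8, 16.5)


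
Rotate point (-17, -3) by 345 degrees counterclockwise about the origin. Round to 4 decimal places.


x' = -17*cos(345) - -3*sin(345) = -17.1972
y' = -17*sin(345) + -3*cos(345) = 1.5021

(-17.1972, 1.5021)


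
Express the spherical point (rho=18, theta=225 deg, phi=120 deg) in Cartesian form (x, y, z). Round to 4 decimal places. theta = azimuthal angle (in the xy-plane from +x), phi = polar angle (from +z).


x = 18 * sin(120) * cos(225) = -11.0227
y = 18 * sin(120) * sin(225) = -11.0227
z = 18 * cos(120) = -9

(-11.0227, -11.0227, -9)


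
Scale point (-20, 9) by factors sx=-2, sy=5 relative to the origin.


Scaling: (x*sx, y*sy) = (-20*-2, 9*5) = (40, 45)

(40, 45)


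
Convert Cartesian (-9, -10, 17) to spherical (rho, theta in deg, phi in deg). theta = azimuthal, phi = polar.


rho = sqrt((-9)^2 + (-10)^2 + 17^2) = 21.6795
theta = atan2(-10, -9) = 228.0128 deg
phi = acos(17/21.6795) = 38.3577 deg

rho = 21.6795, theta = 228.0128 deg, phi = 38.3577 deg


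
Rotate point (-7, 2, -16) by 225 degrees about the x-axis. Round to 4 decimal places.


x' = -7
y' = 2*cos(225) - -16*sin(225) = -12.7279
z' = 2*sin(225) + -16*cos(225) = 9.8995

(-7, -12.7279, 9.8995)


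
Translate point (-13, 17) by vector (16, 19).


Translation: (x+dx, y+dy) = (-13+16, 17+19) = (3, 36)

(3, 36)


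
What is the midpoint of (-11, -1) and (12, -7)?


Midpoint = ((-11+12)/2, (-1+-7)/2) = (0.5, -4)

(0.5, -4)


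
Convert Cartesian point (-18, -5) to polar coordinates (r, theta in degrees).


r = sqrt((-18)^2 + (-5)^2) = 18.6815
theta = atan2(-5, -18) = 195.5241 degrees

r = 18.6815, theta = 195.5241 degrees


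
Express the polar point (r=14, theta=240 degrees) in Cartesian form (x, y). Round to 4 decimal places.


x = 14 * cos(240) = -7
y = 14 * sin(240) = -12.1244

(-7, -12.1244)


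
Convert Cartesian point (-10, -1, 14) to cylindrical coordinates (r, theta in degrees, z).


r = sqrt((-10)^2 + (-1)^2) = 10.0499
theta = atan2(-1, -10) = 185.7106 deg
z = 14

r = 10.0499, theta = 185.7106 deg, z = 14


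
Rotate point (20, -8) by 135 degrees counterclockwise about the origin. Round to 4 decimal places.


x' = 20*cos(135) - -8*sin(135) = -8.4853
y' = 20*sin(135) + -8*cos(135) = 19.799

(-8.4853, 19.799)


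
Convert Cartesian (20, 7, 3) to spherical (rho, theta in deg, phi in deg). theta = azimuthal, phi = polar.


rho = sqrt(20^2 + 7^2 + 3^2) = 21.4009
theta = atan2(7, 20) = 19.29 deg
phi = acos(3/21.4009) = 81.9417 deg

rho = 21.4009, theta = 19.29 deg, phi = 81.9417 deg


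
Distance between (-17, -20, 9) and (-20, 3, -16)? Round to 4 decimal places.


d = sqrt((-20--17)^2 + (3--20)^2 + (-16-9)^2) = 34.1028

34.1028


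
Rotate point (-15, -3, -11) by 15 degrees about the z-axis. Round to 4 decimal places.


x' = -15*cos(15) - -3*sin(15) = -13.7124
y' = -15*sin(15) + -3*cos(15) = -6.7801
z' = -11

(-13.7124, -6.7801, -11)


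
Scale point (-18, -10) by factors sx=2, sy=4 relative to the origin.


Scaling: (x*sx, y*sy) = (-18*2, -10*4) = (-36, -40)

(-36, -40)


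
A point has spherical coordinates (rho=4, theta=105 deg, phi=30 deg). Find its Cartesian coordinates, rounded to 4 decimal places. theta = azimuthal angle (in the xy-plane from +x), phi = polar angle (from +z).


x = 4 * sin(30) * cos(105) = -0.5176
y = 4 * sin(30) * sin(105) = 1.9319
z = 4 * cos(30) = 3.4641

(-0.5176, 1.9319, 3.4641)


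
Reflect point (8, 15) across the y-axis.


Reflection across y-axis: (x, y) -> (-x, y)
(8, 15) -> (-8, 15)

(-8, 15)


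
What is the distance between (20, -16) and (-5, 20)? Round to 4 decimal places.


d = sqrt((-5-20)^2 + (20--16)^2) = 43.8292

43.8292


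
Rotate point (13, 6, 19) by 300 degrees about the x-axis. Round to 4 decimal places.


x' = 13
y' = 6*cos(300) - 19*sin(300) = 19.4545
z' = 6*sin(300) + 19*cos(300) = 4.3038

(13, 19.4545, 4.3038)


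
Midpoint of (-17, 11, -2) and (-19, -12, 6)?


Midpoint = ((-17+-19)/2, (11+-12)/2, (-2+6)/2) = (-18, -0.5, 2)

(-18, -0.5, 2)


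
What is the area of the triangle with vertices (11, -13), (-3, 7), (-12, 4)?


Area = |x1(y2-y3) + x2(y3-y1) + x3(y1-y2)| / 2
= |11*(7-4) + -3*(4--13) + -12*(-13-7)| / 2
= 111

111


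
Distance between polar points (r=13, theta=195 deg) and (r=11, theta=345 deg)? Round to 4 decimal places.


d = sqrt(r1^2 + r2^2 - 2*r1*r2*cos(t2-t1))
d = sqrt(13^2 + 11^2 - 2*13*11*cos(345-195)) = 23.188

23.188


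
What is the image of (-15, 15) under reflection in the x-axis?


Reflection across x-axis: (x, y) -> (x, -y)
(-15, 15) -> (-15, -15)

(-15, -15)


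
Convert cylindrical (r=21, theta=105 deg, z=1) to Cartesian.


x = 21 * cos(105) = -5.4352
y = 21 * sin(105) = 20.2844
z = 1

(-5.4352, 20.2844, 1)


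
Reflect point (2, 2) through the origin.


Reflection through origin: (x, y) -> (-x, -y)
(2, 2) -> (-2, -2)

(-2, -2)


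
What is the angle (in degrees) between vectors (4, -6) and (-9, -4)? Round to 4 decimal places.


dot = 4*-9 + -6*-4 = -12
|u| = 7.2111, |v| = 9.8489
cos(angle) = -0.169
angle = 99.7276 degrees

99.7276 degrees


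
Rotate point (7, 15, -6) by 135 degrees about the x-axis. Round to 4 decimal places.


x' = 7
y' = 15*cos(135) - -6*sin(135) = -6.364
z' = 15*sin(135) + -6*cos(135) = 14.8492

(7, -6.364, 14.8492)


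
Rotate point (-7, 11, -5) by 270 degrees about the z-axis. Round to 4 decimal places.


x' = -7*cos(270) - 11*sin(270) = 11
y' = -7*sin(270) + 11*cos(270) = 7
z' = -5

(11, 7, -5)


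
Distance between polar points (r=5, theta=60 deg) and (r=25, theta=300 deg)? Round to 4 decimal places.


d = sqrt(r1^2 + r2^2 - 2*r1*r2*cos(t2-t1))
d = sqrt(5^2 + 25^2 - 2*5*25*cos(300-60)) = 27.8388

27.8388


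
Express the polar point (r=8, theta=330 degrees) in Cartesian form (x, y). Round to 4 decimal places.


x = 8 * cos(330) = 6.9282
y = 8 * sin(330) = -4

(6.9282, -4)


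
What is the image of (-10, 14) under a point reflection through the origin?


Reflection through origin: (x, y) -> (-x, -y)
(-10, 14) -> (10, -14)

(10, -14)


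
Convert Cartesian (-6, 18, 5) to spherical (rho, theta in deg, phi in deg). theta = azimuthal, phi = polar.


rho = sqrt((-6)^2 + 18^2 + 5^2) = 19.6214
theta = atan2(18, -6) = 108.4349 deg
phi = acos(5/19.6214) = 75.2369 deg

rho = 19.6214, theta = 108.4349 deg, phi = 75.2369 deg


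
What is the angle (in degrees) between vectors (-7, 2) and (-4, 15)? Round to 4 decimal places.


dot = -7*-4 + 2*15 = 58
|u| = 7.2801, |v| = 15.5242
cos(angle) = 0.5132
angle = 59.1232 degrees

59.1232 degrees


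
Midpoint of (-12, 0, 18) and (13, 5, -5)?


Midpoint = ((-12+13)/2, (0+5)/2, (18+-5)/2) = (0.5, 2.5, 6.5)

(0.5, 2.5, 6.5)


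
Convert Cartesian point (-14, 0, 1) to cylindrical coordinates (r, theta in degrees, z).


r = sqrt((-14)^2 + 0^2) = 14
theta = atan2(0, -14) = 180 deg
z = 1

r = 14, theta = 180 deg, z = 1


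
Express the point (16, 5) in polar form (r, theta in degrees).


r = sqrt(16^2 + 5^2) = 16.7631
theta = atan2(5, 16) = 17.354 degrees

r = 16.7631, theta = 17.354 degrees


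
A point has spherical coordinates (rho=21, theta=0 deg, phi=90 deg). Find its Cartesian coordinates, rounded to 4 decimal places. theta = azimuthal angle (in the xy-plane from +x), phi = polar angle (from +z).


x = 21 * sin(90) * cos(0) = 21
y = 21 * sin(90) * sin(0) = 0
z = 21 * cos(90) = 0

(21, 0, 0)


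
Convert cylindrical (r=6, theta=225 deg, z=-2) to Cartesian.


x = 6 * cos(225) = -4.2426
y = 6 * sin(225) = -4.2426
z = -2

(-4.2426, -4.2426, -2)


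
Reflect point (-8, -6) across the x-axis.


Reflection across x-axis: (x, y) -> (x, -y)
(-8, -6) -> (-8, 6)

(-8, 6)


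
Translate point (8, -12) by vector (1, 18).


Translation: (x+dx, y+dy) = (8+1, -12+18) = (9, 6)

(9, 6)


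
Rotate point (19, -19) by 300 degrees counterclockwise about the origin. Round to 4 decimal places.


x' = 19*cos(300) - -19*sin(300) = -6.9545
y' = 19*sin(300) + -19*cos(300) = -25.9545

(-6.9545, -25.9545)


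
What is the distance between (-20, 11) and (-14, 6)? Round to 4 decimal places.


d = sqrt((-14--20)^2 + (6-11)^2) = 7.8102

7.8102


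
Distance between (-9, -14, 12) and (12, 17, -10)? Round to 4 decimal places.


d = sqrt((12--9)^2 + (17--14)^2 + (-10-12)^2) = 43.4281

43.4281


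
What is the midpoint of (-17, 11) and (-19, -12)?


Midpoint = ((-17+-19)/2, (11+-12)/2) = (-18, -0.5)

(-18, -0.5)


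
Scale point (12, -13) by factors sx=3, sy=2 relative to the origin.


Scaling: (x*sx, y*sy) = (12*3, -13*2) = (36, -26)

(36, -26)


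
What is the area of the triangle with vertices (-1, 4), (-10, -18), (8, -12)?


Area = |x1(y2-y3) + x2(y3-y1) + x3(y1-y2)| / 2
= |-1*(-18--12) + -10*(-12-4) + 8*(4--18)| / 2
= 171

171


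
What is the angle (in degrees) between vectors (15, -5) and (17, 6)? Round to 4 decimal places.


dot = 15*17 + -5*6 = 225
|u| = 15.8114, |v| = 18.0278
cos(angle) = 0.7894
angle = 37.875 degrees

37.875 degrees


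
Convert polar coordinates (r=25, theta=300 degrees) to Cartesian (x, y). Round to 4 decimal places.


x = 25 * cos(300) = 12.5
y = 25 * sin(300) = -21.6506

(12.5, -21.6506)


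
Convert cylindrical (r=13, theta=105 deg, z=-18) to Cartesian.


x = 13 * cos(105) = -3.3646
y = 13 * sin(105) = 12.557
z = -18

(-3.3646, 12.557, -18)


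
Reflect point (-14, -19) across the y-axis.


Reflection across y-axis: (x, y) -> (-x, y)
(-14, -19) -> (14, -19)

(14, -19)


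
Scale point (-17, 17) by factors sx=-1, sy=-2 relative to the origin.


Scaling: (x*sx, y*sy) = (-17*-1, 17*-2) = (17, -34)

(17, -34)


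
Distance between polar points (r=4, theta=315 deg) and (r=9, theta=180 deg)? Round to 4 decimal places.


d = sqrt(r1^2 + r2^2 - 2*r1*r2*cos(t2-t1))
d = sqrt(4^2 + 9^2 - 2*4*9*cos(180-315)) = 12.1619

12.1619


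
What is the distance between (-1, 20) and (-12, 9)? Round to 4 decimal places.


d = sqrt((-12--1)^2 + (9-20)^2) = 15.5563

15.5563


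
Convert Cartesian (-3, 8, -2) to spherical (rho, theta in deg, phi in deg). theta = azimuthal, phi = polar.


rho = sqrt((-3)^2 + 8^2 + (-2)^2) = 8.775
theta = atan2(8, -3) = 110.556 deg
phi = acos(-2/8.775) = 103.1747 deg

rho = 8.775, theta = 110.556 deg, phi = 103.1747 deg


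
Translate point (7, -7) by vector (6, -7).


Translation: (x+dx, y+dy) = (7+6, -7+-7) = (13, -14)

(13, -14)


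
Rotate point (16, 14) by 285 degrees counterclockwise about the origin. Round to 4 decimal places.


x' = 16*cos(285) - 14*sin(285) = 17.6641
y' = 16*sin(285) + 14*cos(285) = -11.8313

(17.6641, -11.8313)


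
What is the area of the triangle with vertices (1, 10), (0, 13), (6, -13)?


Area = |x1(y2-y3) + x2(y3-y1) + x3(y1-y2)| / 2
= |1*(13--13) + 0*(-13-10) + 6*(10-13)| / 2
= 4

4


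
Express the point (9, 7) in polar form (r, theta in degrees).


r = sqrt(9^2 + 7^2) = 11.4018
theta = atan2(7, 9) = 37.875 degrees

r = 11.4018, theta = 37.875 degrees


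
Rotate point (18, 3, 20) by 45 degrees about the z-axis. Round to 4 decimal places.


x' = 18*cos(45) - 3*sin(45) = 10.6066
y' = 18*sin(45) + 3*cos(45) = 14.8492
z' = 20

(10.6066, 14.8492, 20)


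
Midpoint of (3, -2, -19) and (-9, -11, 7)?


Midpoint = ((3+-9)/2, (-2+-11)/2, (-19+7)/2) = (-3, -6.5, -6)

(-3, -6.5, -6)


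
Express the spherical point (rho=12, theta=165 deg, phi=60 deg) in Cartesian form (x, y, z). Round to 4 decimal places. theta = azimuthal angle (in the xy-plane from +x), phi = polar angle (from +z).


x = 12 * sin(60) * cos(165) = -10.0382
y = 12 * sin(60) * sin(165) = 2.6897
z = 12 * cos(60) = 6

(-10.0382, 2.6897, 6)


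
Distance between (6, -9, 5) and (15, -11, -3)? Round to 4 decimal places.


d = sqrt((15-6)^2 + (-11--9)^2 + (-3-5)^2) = 12.2066

12.2066


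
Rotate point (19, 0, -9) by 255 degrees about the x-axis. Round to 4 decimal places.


x' = 19
y' = 0*cos(255) - -9*sin(255) = -8.6933
z' = 0*sin(255) + -9*cos(255) = 2.3294

(19, -8.6933, 2.3294)


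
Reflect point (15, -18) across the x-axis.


Reflection across x-axis: (x, y) -> (x, -y)
(15, -18) -> (15, 18)

(15, 18)


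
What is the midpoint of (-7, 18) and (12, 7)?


Midpoint = ((-7+12)/2, (18+7)/2) = (2.5, 12.5)

(2.5, 12.5)


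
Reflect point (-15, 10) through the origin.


Reflection through origin: (x, y) -> (-x, -y)
(-15, 10) -> (15, -10)

(15, -10)


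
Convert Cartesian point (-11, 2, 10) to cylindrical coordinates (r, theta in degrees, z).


r = sqrt((-11)^2 + 2^2) = 11.1803
theta = atan2(2, -11) = 169.6952 deg
z = 10

r = 11.1803, theta = 169.6952 deg, z = 10


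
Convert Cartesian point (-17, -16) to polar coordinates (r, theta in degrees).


r = sqrt((-17)^2 + (-16)^2) = 23.3452
theta = atan2(-16, -17) = 223.2643 degrees

r = 23.3452, theta = 223.2643 degrees


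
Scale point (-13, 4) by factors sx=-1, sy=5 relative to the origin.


Scaling: (x*sx, y*sy) = (-13*-1, 4*5) = (13, 20)

(13, 20)


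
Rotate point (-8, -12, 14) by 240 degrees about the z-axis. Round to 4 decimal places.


x' = -8*cos(240) - -12*sin(240) = -6.3923
y' = -8*sin(240) + -12*cos(240) = 12.9282
z' = 14

(-6.3923, 12.9282, 14)


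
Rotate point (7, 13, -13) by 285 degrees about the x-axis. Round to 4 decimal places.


x' = 7
y' = 13*cos(285) - -13*sin(285) = -9.1924
z' = 13*sin(285) + -13*cos(285) = -15.9217

(7, -9.1924, -15.9217)


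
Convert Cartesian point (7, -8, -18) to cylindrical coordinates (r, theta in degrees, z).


r = sqrt(7^2 + (-8)^2) = 10.6301
theta = atan2(-8, 7) = 311.1859 deg
z = -18

r = 10.6301, theta = 311.1859 deg, z = -18


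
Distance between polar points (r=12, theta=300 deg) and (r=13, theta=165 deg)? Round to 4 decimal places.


d = sqrt(r1^2 + r2^2 - 2*r1*r2*cos(t2-t1))
d = sqrt(12^2 + 13^2 - 2*12*13*cos(165-300)) = 23.1002

23.1002


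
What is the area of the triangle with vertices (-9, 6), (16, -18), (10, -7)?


Area = |x1(y2-y3) + x2(y3-y1) + x3(y1-y2)| / 2
= |-9*(-18--7) + 16*(-7-6) + 10*(6--18)| / 2
= 65.5

65.5


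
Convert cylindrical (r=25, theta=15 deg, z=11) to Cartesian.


x = 25 * cos(15) = 24.1481
y = 25 * sin(15) = 6.4705
z = 11

(24.1481, 6.4705, 11)


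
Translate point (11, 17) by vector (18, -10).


Translation: (x+dx, y+dy) = (11+18, 17+-10) = (29, 7)

(29, 7)


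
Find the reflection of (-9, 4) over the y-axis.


Reflection across y-axis: (x, y) -> (-x, y)
(-9, 4) -> (9, 4)

(9, 4)


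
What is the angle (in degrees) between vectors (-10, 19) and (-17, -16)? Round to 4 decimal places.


dot = -10*-17 + 19*-16 = -134
|u| = 21.4709, |v| = 23.3452
cos(angle) = -0.2673
angle = 105.5058 degrees

105.5058 degrees


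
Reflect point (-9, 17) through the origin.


Reflection through origin: (x, y) -> (-x, -y)
(-9, 17) -> (9, -17)

(9, -17)


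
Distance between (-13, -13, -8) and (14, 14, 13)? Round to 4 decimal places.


d = sqrt((14--13)^2 + (14--13)^2 + (13--8)^2) = 43.5775

43.5775


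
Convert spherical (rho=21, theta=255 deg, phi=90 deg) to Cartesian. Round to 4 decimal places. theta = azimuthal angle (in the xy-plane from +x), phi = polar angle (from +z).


x = 21 * sin(90) * cos(255) = -5.4352
y = 21 * sin(90) * sin(255) = -20.2844
z = 21 * cos(90) = 0

(-5.4352, -20.2844, 0)


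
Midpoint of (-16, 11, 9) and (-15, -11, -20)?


Midpoint = ((-16+-15)/2, (11+-11)/2, (9+-20)/2) = (-15.5, 0, -5.5)

(-15.5, 0, -5.5)


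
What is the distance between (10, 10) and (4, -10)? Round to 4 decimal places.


d = sqrt((4-10)^2 + (-10-10)^2) = 20.8806

20.8806


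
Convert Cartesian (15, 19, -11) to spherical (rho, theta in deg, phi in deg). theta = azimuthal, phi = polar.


rho = sqrt(15^2 + 19^2 + (-11)^2) = 26.5895
theta = atan2(19, 15) = 51.7098 deg
phi = acos(-11/26.5895) = 114.4373 deg

rho = 26.5895, theta = 51.7098 deg, phi = 114.4373 deg


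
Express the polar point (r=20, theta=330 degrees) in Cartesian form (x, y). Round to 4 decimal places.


x = 20 * cos(330) = 17.3205
y = 20 * sin(330) = -10

(17.3205, -10)


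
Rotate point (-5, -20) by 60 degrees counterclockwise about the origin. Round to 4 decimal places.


x' = -5*cos(60) - -20*sin(60) = 14.8205
y' = -5*sin(60) + -20*cos(60) = -14.3301

(14.8205, -14.3301)


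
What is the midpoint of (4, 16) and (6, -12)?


Midpoint = ((4+6)/2, (16+-12)/2) = (5, 2)

(5, 2)


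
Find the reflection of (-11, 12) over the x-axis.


Reflection across x-axis: (x, y) -> (x, -y)
(-11, 12) -> (-11, -12)

(-11, -12)


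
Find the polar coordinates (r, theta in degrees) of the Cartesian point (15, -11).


r = sqrt(15^2 + (-11)^2) = 18.6011
theta = atan2(-11, 15) = 323.7462 degrees

r = 18.6011, theta = 323.7462 degrees


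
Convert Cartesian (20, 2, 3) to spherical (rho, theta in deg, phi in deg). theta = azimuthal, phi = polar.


rho = sqrt(20^2 + 2^2 + 3^2) = 20.3224
theta = atan2(2, 20) = 5.7106 deg
phi = acos(3/20.3224) = 81.511 deg

rho = 20.3224, theta = 5.7106 deg, phi = 81.511 deg


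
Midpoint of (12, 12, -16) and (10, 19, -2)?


Midpoint = ((12+10)/2, (12+19)/2, (-16+-2)/2) = (11, 15.5, -9)

(11, 15.5, -9)


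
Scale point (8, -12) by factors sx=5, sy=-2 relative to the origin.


Scaling: (x*sx, y*sy) = (8*5, -12*-2) = (40, 24)

(40, 24)


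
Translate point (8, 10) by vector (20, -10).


Translation: (x+dx, y+dy) = (8+20, 10+-10) = (28, 0)

(28, 0)


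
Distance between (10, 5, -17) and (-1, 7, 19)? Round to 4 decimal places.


d = sqrt((-1-10)^2 + (7-5)^2 + (19--17)^2) = 37.6962

37.6962


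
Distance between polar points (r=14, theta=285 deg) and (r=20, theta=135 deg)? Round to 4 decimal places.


d = sqrt(r1^2 + r2^2 - 2*r1*r2*cos(t2-t1))
d = sqrt(14^2 + 20^2 - 2*14*20*cos(135-285)) = 32.8782

32.8782


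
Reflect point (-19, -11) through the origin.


Reflection through origin: (x, y) -> (-x, -y)
(-19, -11) -> (19, 11)

(19, 11)


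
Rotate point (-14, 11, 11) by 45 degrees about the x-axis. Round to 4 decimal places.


x' = -14
y' = 11*cos(45) - 11*sin(45) = 0
z' = 11*sin(45) + 11*cos(45) = 15.5563

(-14, 0, 15.5563)


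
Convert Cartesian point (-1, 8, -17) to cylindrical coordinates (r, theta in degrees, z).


r = sqrt((-1)^2 + 8^2) = 8.0623
theta = atan2(8, -1) = 97.125 deg
z = -17

r = 8.0623, theta = 97.125 deg, z = -17


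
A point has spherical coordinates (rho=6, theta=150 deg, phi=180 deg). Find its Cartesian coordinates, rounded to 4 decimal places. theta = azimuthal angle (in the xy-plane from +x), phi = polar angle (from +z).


x = 6 * sin(180) * cos(150) = 0
y = 6 * sin(180) * sin(150) = 0
z = 6 * cos(180) = -6

(0, 0, -6)


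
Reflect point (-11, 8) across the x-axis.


Reflection across x-axis: (x, y) -> (x, -y)
(-11, 8) -> (-11, -8)

(-11, -8)


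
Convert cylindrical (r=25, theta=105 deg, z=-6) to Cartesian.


x = 25 * cos(105) = -6.4705
y = 25 * sin(105) = 24.1481
z = -6

(-6.4705, 24.1481, -6)


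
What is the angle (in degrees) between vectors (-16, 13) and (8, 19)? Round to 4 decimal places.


dot = -16*8 + 13*19 = 119
|u| = 20.6155, |v| = 20.6155
cos(angle) = 0.28
angle = 73.7398 degrees

73.7398 degrees


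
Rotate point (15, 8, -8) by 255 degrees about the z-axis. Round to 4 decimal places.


x' = 15*cos(255) - 8*sin(255) = 3.8451
y' = 15*sin(255) + 8*cos(255) = -16.5594
z' = -8

(3.8451, -16.5594, -8)


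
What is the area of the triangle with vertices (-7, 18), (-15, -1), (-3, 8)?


Area = |x1(y2-y3) + x2(y3-y1) + x3(y1-y2)| / 2
= |-7*(-1-8) + -15*(8-18) + -3*(18--1)| / 2
= 78

78


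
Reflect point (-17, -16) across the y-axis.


Reflection across y-axis: (x, y) -> (-x, y)
(-17, -16) -> (17, -16)

(17, -16)


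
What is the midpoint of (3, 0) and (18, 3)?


Midpoint = ((3+18)/2, (0+3)/2) = (10.5, 1.5)

(10.5, 1.5)


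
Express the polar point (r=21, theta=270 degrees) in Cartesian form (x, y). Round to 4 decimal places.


x = 21 * cos(270) = 0
y = 21 * sin(270) = -21

(0, -21)


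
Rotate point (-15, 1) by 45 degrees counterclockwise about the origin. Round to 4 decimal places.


x' = -15*cos(45) - 1*sin(45) = -11.3137
y' = -15*sin(45) + 1*cos(45) = -9.8995

(-11.3137, -9.8995)


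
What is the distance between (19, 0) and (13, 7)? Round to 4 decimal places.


d = sqrt((13-19)^2 + (7-0)^2) = 9.2195

9.2195


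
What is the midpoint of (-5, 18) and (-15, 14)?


Midpoint = ((-5+-15)/2, (18+14)/2) = (-10, 16)

(-10, 16)


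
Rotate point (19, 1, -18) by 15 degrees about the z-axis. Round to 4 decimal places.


x' = 19*cos(15) - 1*sin(15) = 18.0938
y' = 19*sin(15) + 1*cos(15) = 5.8835
z' = -18

(18.0938, 5.8835, -18)


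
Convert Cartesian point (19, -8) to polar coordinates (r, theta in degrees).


r = sqrt(19^2 + (-8)^2) = 20.6155
theta = atan2(-8, 19) = 337.1663 degrees

r = 20.6155, theta = 337.1663 degrees


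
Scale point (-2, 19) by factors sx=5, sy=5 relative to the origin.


Scaling: (x*sx, y*sy) = (-2*5, 19*5) = (-10, 95)

(-10, 95)


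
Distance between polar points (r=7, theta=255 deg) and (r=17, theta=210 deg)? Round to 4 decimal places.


d = sqrt(r1^2 + r2^2 - 2*r1*r2*cos(t2-t1))
d = sqrt(7^2 + 17^2 - 2*7*17*cos(210-255)) = 13.0272

13.0272


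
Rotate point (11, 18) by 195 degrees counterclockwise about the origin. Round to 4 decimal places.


x' = 11*cos(195) - 18*sin(195) = -5.9664
y' = 11*sin(195) + 18*cos(195) = -20.2337

(-5.9664, -20.2337)


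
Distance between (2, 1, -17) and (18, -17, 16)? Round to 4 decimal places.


d = sqrt((18-2)^2 + (-17-1)^2 + (16--17)^2) = 40.8534

40.8534


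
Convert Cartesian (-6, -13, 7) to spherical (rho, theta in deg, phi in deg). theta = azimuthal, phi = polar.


rho = sqrt((-6)^2 + (-13)^2 + 7^2) = 15.9374
theta = atan2(-13, -6) = 245.2249 deg
phi = acos(7/15.9374) = 63.9459 deg

rho = 15.9374, theta = 245.2249 deg, phi = 63.9459 deg


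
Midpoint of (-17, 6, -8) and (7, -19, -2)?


Midpoint = ((-17+7)/2, (6+-19)/2, (-8+-2)/2) = (-5, -6.5, -5)

(-5, -6.5, -5)


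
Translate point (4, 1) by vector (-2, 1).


Translation: (x+dx, y+dy) = (4+-2, 1+1) = (2, 2)

(2, 2)


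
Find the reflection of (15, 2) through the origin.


Reflection through origin: (x, y) -> (-x, -y)
(15, 2) -> (-15, -2)

(-15, -2)


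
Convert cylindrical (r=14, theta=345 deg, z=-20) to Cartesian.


x = 14 * cos(345) = 13.523
y = 14 * sin(345) = -3.6235
z = -20

(13.523, -3.6235, -20)


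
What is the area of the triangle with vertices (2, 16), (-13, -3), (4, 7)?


Area = |x1(y2-y3) + x2(y3-y1) + x3(y1-y2)| / 2
= |2*(-3-7) + -13*(7-16) + 4*(16--3)| / 2
= 86.5

86.5


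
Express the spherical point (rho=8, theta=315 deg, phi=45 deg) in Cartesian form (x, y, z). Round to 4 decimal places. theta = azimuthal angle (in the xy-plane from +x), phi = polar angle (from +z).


x = 8 * sin(45) * cos(315) = 4
y = 8 * sin(45) * sin(315) = -4
z = 8 * cos(45) = 5.6569

(4, -4, 5.6569)


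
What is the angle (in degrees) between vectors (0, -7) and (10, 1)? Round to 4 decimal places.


dot = 0*10 + -7*1 = -7
|u| = 7, |v| = 10.0499
cos(angle) = -0.0995
angle = 95.7106 degrees

95.7106 degrees


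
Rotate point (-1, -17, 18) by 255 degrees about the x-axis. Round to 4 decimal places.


x' = -1
y' = -17*cos(255) - 18*sin(255) = 21.7866
z' = -17*sin(255) + 18*cos(255) = 11.762

(-1, 21.7866, 11.762)


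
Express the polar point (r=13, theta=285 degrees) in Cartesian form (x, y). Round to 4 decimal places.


x = 13 * cos(285) = 3.3646
y = 13 * sin(285) = -12.557

(3.3646, -12.557)


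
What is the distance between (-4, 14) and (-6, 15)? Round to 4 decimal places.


d = sqrt((-6--4)^2 + (15-14)^2) = 2.2361

2.2361


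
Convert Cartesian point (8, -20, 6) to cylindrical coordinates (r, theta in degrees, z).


r = sqrt(8^2 + (-20)^2) = 21.5407
theta = atan2(-20, 8) = 291.8014 deg
z = 6

r = 21.5407, theta = 291.8014 deg, z = 6


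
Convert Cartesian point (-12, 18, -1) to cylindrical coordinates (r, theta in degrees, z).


r = sqrt((-12)^2 + 18^2) = 21.6333
theta = atan2(18, -12) = 123.6901 deg
z = -1

r = 21.6333, theta = 123.6901 deg, z = -1


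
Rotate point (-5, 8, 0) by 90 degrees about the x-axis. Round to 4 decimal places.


x' = -5
y' = 8*cos(90) - 0*sin(90) = 0
z' = 8*sin(90) + 0*cos(90) = 8

(-5, 0, 8)


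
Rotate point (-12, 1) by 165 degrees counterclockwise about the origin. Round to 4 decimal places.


x' = -12*cos(165) - 1*sin(165) = 11.3323
y' = -12*sin(165) + 1*cos(165) = -4.0718

(11.3323, -4.0718)


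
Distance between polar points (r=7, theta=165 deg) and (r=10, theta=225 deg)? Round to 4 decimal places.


d = sqrt(r1^2 + r2^2 - 2*r1*r2*cos(t2-t1))
d = sqrt(7^2 + 10^2 - 2*7*10*cos(225-165)) = 8.8882

8.8882


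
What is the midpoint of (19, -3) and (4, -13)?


Midpoint = ((19+4)/2, (-3+-13)/2) = (11.5, -8)

(11.5, -8)


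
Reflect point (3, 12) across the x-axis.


Reflection across x-axis: (x, y) -> (x, -y)
(3, 12) -> (3, -12)

(3, -12)


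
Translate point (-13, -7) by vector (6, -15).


Translation: (x+dx, y+dy) = (-13+6, -7+-15) = (-7, -22)

(-7, -22)


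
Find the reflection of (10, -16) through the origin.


Reflection through origin: (x, y) -> (-x, -y)
(10, -16) -> (-10, 16)

(-10, 16)


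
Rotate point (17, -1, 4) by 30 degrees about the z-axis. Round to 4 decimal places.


x' = 17*cos(30) - -1*sin(30) = 15.2224
y' = 17*sin(30) + -1*cos(30) = 7.634
z' = 4

(15.2224, 7.634, 4)


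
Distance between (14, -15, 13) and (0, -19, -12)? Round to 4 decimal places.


d = sqrt((0-14)^2 + (-19--15)^2 + (-12-13)^2) = 28.931

28.931


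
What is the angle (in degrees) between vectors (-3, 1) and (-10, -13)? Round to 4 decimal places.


dot = -3*-10 + 1*-13 = 17
|u| = 3.1623, |v| = 16.4012
cos(angle) = 0.3278
angle = 70.8664 degrees

70.8664 degrees


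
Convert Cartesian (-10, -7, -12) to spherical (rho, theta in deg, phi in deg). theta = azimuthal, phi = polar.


rho = sqrt((-10)^2 + (-7)^2 + (-12)^2) = 17.1172
theta = atan2(-7, -10) = 214.992 deg
phi = acos(-12/17.1172) = 134.5111 deg

rho = 17.1172, theta = 214.992 deg, phi = 134.5111 deg


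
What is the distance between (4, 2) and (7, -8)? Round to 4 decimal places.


d = sqrt((7-4)^2 + (-8-2)^2) = 10.4403

10.4403


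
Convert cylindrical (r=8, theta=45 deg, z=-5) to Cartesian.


x = 8 * cos(45) = 5.6569
y = 8 * sin(45) = 5.6569
z = -5

(5.6569, 5.6569, -5)


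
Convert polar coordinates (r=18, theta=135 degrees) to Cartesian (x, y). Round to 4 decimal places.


x = 18 * cos(135) = -12.7279
y = 18 * sin(135) = 12.7279

(-12.7279, 12.7279)


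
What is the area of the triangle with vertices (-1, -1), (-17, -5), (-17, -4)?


Area = |x1(y2-y3) + x2(y3-y1) + x3(y1-y2)| / 2
= |-1*(-5--4) + -17*(-4--1) + -17*(-1--5)| / 2
= 8

8


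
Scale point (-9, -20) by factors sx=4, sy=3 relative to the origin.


Scaling: (x*sx, y*sy) = (-9*4, -20*3) = (-36, -60)

(-36, -60)


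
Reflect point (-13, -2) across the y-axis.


Reflection across y-axis: (x, y) -> (-x, y)
(-13, -2) -> (13, -2)

(13, -2)


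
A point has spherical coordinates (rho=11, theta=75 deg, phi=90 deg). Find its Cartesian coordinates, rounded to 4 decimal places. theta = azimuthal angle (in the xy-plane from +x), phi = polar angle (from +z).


x = 11 * sin(90) * cos(75) = 2.847
y = 11 * sin(90) * sin(75) = 10.6252
z = 11 * cos(90) = 0

(2.847, 10.6252, 0)


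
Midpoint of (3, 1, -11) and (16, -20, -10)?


Midpoint = ((3+16)/2, (1+-20)/2, (-11+-10)/2) = (9.5, -9.5, -10.5)

(9.5, -9.5, -10.5)


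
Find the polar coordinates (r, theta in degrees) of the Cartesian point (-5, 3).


r = sqrt((-5)^2 + 3^2) = 5.831
theta = atan2(3, -5) = 149.0362 degrees

r = 5.831, theta = 149.0362 degrees


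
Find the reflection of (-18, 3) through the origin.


Reflection through origin: (x, y) -> (-x, -y)
(-18, 3) -> (18, -3)

(18, -3)


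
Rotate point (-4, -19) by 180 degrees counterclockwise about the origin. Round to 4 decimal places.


x' = -4*cos(180) - -19*sin(180) = 4
y' = -4*sin(180) + -19*cos(180) = 19

(4, 19)


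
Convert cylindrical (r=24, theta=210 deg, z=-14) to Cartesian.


x = 24 * cos(210) = -20.7846
y = 24 * sin(210) = -12
z = -14

(-20.7846, -12, -14)


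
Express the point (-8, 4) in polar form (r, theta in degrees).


r = sqrt((-8)^2 + 4^2) = 8.9443
theta = atan2(4, -8) = 153.4349 degrees

r = 8.9443, theta = 153.4349 degrees


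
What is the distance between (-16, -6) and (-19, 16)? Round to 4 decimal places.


d = sqrt((-19--16)^2 + (16--6)^2) = 22.2036

22.2036


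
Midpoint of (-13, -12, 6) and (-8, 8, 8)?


Midpoint = ((-13+-8)/2, (-12+8)/2, (6+8)/2) = (-10.5, -2, 7)

(-10.5, -2, 7)


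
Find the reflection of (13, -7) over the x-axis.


Reflection across x-axis: (x, y) -> (x, -y)
(13, -7) -> (13, 7)

(13, 7)


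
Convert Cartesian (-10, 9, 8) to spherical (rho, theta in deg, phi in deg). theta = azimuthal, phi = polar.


rho = sqrt((-10)^2 + 9^2 + 8^2) = 15.6525
theta = atan2(9, -10) = 138.0128 deg
phi = acos(8/15.6525) = 59.2628 deg

rho = 15.6525, theta = 138.0128 deg, phi = 59.2628 deg


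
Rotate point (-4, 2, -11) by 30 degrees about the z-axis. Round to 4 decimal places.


x' = -4*cos(30) - 2*sin(30) = -4.4641
y' = -4*sin(30) + 2*cos(30) = -0.2679
z' = -11

(-4.4641, -0.2679, -11)


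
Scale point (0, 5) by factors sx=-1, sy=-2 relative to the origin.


Scaling: (x*sx, y*sy) = (0*-1, 5*-2) = (0, -10)

(0, -10)


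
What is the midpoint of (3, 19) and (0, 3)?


Midpoint = ((3+0)/2, (19+3)/2) = (1.5, 11)

(1.5, 11)


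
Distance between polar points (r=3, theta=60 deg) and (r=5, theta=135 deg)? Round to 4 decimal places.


d = sqrt(r1^2 + r2^2 - 2*r1*r2*cos(t2-t1))
d = sqrt(3^2 + 5^2 - 2*3*5*cos(135-60)) = 5.1221

5.1221


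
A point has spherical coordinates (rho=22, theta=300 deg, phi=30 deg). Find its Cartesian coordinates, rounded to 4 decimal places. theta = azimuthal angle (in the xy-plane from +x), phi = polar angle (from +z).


x = 22 * sin(30) * cos(300) = 5.5
y = 22 * sin(30) * sin(300) = -9.5263
z = 22 * cos(30) = 19.0526

(5.5, -9.5263, 19.0526)


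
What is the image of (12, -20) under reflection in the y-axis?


Reflection across y-axis: (x, y) -> (-x, y)
(12, -20) -> (-12, -20)

(-12, -20)


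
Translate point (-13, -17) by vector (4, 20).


Translation: (x+dx, y+dy) = (-13+4, -17+20) = (-9, 3)

(-9, 3)


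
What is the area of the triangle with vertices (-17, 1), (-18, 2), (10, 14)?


Area = |x1(y2-y3) + x2(y3-y1) + x3(y1-y2)| / 2
= |-17*(2-14) + -18*(14-1) + 10*(1-2)| / 2
= 20

20


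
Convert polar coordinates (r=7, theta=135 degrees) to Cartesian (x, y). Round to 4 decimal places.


x = 7 * cos(135) = -4.9497
y = 7 * sin(135) = 4.9497

(-4.9497, 4.9497)


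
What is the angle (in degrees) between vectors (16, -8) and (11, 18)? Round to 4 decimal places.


dot = 16*11 + -8*18 = 32
|u| = 17.8885, |v| = 21.095
cos(angle) = 0.0848
angle = 85.1355 degrees

85.1355 degrees


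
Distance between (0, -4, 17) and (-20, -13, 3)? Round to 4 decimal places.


d = sqrt((-20-0)^2 + (-13--4)^2 + (3-17)^2) = 26.0192

26.0192


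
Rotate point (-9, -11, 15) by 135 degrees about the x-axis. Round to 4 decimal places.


x' = -9
y' = -11*cos(135) - 15*sin(135) = -2.8284
z' = -11*sin(135) + 15*cos(135) = -18.3848

(-9, -2.8284, -18.3848)


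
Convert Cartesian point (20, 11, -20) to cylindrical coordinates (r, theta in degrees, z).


r = sqrt(20^2 + 11^2) = 22.8254
theta = atan2(11, 20) = 28.8108 deg
z = -20

r = 22.8254, theta = 28.8108 deg, z = -20


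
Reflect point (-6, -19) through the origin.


Reflection through origin: (x, y) -> (-x, -y)
(-6, -19) -> (6, 19)

(6, 19)


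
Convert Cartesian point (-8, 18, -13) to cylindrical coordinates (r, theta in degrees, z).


r = sqrt((-8)^2 + 18^2) = 19.6977
theta = atan2(18, -8) = 113.9625 deg
z = -13

r = 19.6977, theta = 113.9625 deg, z = -13


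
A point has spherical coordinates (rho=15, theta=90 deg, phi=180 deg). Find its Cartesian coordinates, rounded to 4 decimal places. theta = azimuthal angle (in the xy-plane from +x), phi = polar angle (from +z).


x = 15 * sin(180) * cos(90) = 0
y = 15 * sin(180) * sin(90) = 0
z = 15 * cos(180) = -15

(0, 0, -15)


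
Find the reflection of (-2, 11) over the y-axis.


Reflection across y-axis: (x, y) -> (-x, y)
(-2, 11) -> (2, 11)

(2, 11)


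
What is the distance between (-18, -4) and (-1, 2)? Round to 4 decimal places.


d = sqrt((-1--18)^2 + (2--4)^2) = 18.0278

18.0278


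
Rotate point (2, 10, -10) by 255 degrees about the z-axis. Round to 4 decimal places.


x' = 2*cos(255) - 10*sin(255) = 9.1416
y' = 2*sin(255) + 10*cos(255) = -4.52
z' = -10

(9.1416, -4.52, -10)


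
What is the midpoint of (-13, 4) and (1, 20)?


Midpoint = ((-13+1)/2, (4+20)/2) = (-6, 12)

(-6, 12)


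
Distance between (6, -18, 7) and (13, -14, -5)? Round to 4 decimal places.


d = sqrt((13-6)^2 + (-14--18)^2 + (-5-7)^2) = 14.4568

14.4568


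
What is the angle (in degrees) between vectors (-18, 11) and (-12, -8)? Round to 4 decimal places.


dot = -18*-12 + 11*-8 = 128
|u| = 21.095, |v| = 14.4222
cos(angle) = 0.4207
angle = 65.1196 degrees

65.1196 degrees


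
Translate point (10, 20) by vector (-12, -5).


Translation: (x+dx, y+dy) = (10+-12, 20+-5) = (-2, 15)

(-2, 15)


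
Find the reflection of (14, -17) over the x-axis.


Reflection across x-axis: (x, y) -> (x, -y)
(14, -17) -> (14, 17)

(14, 17)


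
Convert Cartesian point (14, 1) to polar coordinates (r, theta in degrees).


r = sqrt(14^2 + 1^2) = 14.0357
theta = atan2(1, 14) = 4.0856 degrees

r = 14.0357, theta = 4.0856 degrees


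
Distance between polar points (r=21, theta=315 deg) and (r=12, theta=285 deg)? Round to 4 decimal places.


d = sqrt(r1^2 + r2^2 - 2*r1*r2*cos(t2-t1))
d = sqrt(21^2 + 12^2 - 2*21*12*cos(285-315)) = 12.187

12.187


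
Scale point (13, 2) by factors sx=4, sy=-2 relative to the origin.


Scaling: (x*sx, y*sy) = (13*4, 2*-2) = (52, -4)

(52, -4)


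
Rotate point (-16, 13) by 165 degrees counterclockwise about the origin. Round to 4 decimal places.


x' = -16*cos(165) - 13*sin(165) = 12.0902
y' = -16*sin(165) + 13*cos(165) = -16.6981

(12.0902, -16.6981)


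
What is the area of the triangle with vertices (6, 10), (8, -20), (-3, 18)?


Area = |x1(y2-y3) + x2(y3-y1) + x3(y1-y2)| / 2
= |6*(-20-18) + 8*(18-10) + -3*(10--20)| / 2
= 127

127


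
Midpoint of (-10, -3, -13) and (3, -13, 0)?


Midpoint = ((-10+3)/2, (-3+-13)/2, (-13+0)/2) = (-3.5, -8, -6.5)

(-3.5, -8, -6.5)


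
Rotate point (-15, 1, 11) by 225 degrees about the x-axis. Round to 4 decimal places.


x' = -15
y' = 1*cos(225) - 11*sin(225) = 7.0711
z' = 1*sin(225) + 11*cos(225) = -8.4853

(-15, 7.0711, -8.4853)


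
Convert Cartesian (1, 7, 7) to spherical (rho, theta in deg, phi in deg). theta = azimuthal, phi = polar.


rho = sqrt(1^2 + 7^2 + 7^2) = 9.9499
theta = atan2(7, 1) = 81.8699 deg
phi = acos(7/9.9499) = 45.2894 deg

rho = 9.9499, theta = 81.8699 deg, phi = 45.2894 deg


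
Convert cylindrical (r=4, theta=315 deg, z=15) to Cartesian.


x = 4 * cos(315) = 2.8284
y = 4 * sin(315) = -2.8284
z = 15

(2.8284, -2.8284, 15)


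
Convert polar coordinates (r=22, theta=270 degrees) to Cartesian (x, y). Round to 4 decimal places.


x = 22 * cos(270) = 0
y = 22 * sin(270) = -22

(0, -22)


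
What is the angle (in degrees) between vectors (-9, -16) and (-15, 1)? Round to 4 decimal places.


dot = -9*-15 + -16*1 = 119
|u| = 18.3576, |v| = 15.0333
cos(angle) = 0.4312
angle = 64.4563 degrees

64.4563 degrees


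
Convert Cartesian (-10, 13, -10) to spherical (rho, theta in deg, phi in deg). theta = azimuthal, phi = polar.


rho = sqrt((-10)^2 + 13^2 + (-10)^2) = 19.2094
theta = atan2(13, -10) = 127.5686 deg
phi = acos(-10/19.2094) = 121.3711 deg

rho = 19.2094, theta = 127.5686 deg, phi = 121.3711 deg


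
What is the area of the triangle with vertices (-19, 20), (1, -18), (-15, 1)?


Area = |x1(y2-y3) + x2(y3-y1) + x3(y1-y2)| / 2
= |-19*(-18-1) + 1*(1-20) + -15*(20--18)| / 2
= 114

114


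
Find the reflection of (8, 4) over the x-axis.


Reflection across x-axis: (x, y) -> (x, -y)
(8, 4) -> (8, -4)

(8, -4)


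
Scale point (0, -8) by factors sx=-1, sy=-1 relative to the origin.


Scaling: (x*sx, y*sy) = (0*-1, -8*-1) = (0, 8)

(0, 8)


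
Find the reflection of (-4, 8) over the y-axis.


Reflection across y-axis: (x, y) -> (-x, y)
(-4, 8) -> (4, 8)

(4, 8)
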